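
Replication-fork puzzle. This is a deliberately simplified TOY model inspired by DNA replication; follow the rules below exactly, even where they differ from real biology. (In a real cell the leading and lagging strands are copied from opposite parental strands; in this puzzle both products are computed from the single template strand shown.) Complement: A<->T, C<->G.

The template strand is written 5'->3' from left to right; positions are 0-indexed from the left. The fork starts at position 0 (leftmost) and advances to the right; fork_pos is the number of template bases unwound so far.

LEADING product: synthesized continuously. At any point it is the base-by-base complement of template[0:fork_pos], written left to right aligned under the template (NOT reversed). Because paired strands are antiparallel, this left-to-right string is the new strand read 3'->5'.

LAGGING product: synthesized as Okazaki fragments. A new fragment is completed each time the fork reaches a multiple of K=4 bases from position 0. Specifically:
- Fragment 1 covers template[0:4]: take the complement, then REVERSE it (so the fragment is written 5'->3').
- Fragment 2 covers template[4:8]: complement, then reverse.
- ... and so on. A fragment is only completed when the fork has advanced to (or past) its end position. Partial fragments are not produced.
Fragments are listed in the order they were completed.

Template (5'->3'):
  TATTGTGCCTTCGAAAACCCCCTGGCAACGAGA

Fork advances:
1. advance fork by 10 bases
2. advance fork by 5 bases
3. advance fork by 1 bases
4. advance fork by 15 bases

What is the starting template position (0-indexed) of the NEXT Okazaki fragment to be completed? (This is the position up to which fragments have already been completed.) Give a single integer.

Step 1: advance 10 -> fork_pos = 0 + 10 = 10. Reached multiple(s) of 4: 4, 8 -> fragments 1-2 completed (2 total).
Step 2: advance 5 -> fork_pos = 10 + 5 = 15. Reached multiple(s) of 4: 12 -> fragment 3 completed (3 total).
Step 3: advance 1 -> fork_pos = 15 + 1 = 16. Reached multiple(s) of 4: 16 -> fragment 4 completed (4 total).
Step 4: advance 15 -> fork_pos = 16 + 15 = 31. Reached multiple(s) of 4: 20, 24, 28 -> fragments 5-7 completed (7 total).
7 fragment(s) completed, covering template[0:28] (7 x 4 = 28). The next fragment, fragment 8, covers template[28:32], so it starts at position 28.

Answer: 28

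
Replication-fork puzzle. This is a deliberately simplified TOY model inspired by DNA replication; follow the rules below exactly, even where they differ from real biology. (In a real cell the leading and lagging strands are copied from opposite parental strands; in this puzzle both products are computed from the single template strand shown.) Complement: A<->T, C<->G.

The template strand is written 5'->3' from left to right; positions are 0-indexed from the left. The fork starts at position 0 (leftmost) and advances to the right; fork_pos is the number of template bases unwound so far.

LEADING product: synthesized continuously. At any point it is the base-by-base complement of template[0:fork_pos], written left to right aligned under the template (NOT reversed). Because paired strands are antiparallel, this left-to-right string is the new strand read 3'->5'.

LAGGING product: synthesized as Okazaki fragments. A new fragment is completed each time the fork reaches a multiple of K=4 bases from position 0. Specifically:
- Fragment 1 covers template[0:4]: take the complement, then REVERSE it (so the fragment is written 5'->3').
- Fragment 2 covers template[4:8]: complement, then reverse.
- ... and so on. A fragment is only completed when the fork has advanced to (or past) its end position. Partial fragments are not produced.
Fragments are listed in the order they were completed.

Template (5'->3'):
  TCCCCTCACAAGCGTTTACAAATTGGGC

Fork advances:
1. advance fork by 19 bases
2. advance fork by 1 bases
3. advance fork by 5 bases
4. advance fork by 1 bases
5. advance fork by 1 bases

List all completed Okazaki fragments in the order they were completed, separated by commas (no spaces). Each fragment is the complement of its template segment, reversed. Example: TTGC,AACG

Answer: GGGA,TGAG,CTTG,AACG,TGTA,AATT

Derivation:
Step 1: advance 19 -> fork_pos = 0 + 19 = 19. Reached multiple(s) of 4: 4, 8, 12, 16 -> fragments 1-4 completed (4 total).
Step 2: advance 1 -> fork_pos = 19 + 1 = 20. Reached multiple(s) of 4: 20 -> fragment 5 completed (5 total).
Step 3: advance 5 -> fork_pos = 20 + 5 = 25. Reached multiple(s) of 4: 24 -> fragment 6 completed (6 total).
Step 4: advance 1 -> fork_pos = 25 + 1 = 26. Next multiple of 4 is 28 (not reached); still 6 fragment(s).
Step 5: advance 1 -> fork_pos = 26 + 1 = 27. Next multiple of 4 is 28 (not reached); still 6 fragment(s).
Final fork_pos = 27, so 6 fragment(s) are complete. Build each: template segment -> complement -> reverse.
Fragment 1: template[0:4] = TCCC -> complement AGGG -> reversed GGGA
Fragment 2: template[4:8] = CTCA -> complement GAGT -> reversed TGAG
Fragment 3: template[8:12] = CAAG -> complement GTTC -> reversed CTTG
Fragment 4: template[12:16] = CGTT -> complement GCAA -> reversed AACG
Fragment 5: template[16:20] = TACA -> complement ATGT -> reversed TGTA
Fragment 6: template[20:24] = AATT -> complement TTAA -> reversed AATT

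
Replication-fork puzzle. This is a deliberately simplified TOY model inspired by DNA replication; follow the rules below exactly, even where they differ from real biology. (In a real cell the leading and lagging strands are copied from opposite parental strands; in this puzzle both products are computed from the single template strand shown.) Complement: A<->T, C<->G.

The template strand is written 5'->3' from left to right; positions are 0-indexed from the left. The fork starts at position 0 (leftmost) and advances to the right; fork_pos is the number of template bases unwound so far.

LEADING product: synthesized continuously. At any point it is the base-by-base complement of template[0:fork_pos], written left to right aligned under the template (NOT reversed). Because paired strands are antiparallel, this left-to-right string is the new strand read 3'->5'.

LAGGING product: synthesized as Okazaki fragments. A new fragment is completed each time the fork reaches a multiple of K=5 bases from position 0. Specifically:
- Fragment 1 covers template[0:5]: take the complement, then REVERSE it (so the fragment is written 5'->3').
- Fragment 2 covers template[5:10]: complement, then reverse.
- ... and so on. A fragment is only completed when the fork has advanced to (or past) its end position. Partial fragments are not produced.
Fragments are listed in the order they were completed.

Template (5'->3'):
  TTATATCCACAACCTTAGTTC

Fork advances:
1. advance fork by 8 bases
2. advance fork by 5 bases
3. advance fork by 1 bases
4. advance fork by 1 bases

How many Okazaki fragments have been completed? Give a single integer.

Answer: 3

Derivation:
Step 1: advance 8 -> fork_pos = 0 + 8 = 8. Reached multiple(s) of 5: 5 -> fragment 1 completed (1 total).
Step 2: advance 5 -> fork_pos = 8 + 5 = 13. Reached multiple(s) of 5: 10 -> fragment 2 completed (2 total).
Step 3: advance 1 -> fork_pos = 13 + 1 = 14. Next multiple of 5 is 15 (not reached); still 2 fragment(s).
Step 4: advance 1 -> fork_pos = 14 + 1 = 15. Reached multiple(s) of 5: 15 -> fragment 3 completed (3 total).
Check: final fork_pos = 15; the multiples of 5 that are <= 15 are 5..15 -> 15 // 5 = 3 completed fragment(s).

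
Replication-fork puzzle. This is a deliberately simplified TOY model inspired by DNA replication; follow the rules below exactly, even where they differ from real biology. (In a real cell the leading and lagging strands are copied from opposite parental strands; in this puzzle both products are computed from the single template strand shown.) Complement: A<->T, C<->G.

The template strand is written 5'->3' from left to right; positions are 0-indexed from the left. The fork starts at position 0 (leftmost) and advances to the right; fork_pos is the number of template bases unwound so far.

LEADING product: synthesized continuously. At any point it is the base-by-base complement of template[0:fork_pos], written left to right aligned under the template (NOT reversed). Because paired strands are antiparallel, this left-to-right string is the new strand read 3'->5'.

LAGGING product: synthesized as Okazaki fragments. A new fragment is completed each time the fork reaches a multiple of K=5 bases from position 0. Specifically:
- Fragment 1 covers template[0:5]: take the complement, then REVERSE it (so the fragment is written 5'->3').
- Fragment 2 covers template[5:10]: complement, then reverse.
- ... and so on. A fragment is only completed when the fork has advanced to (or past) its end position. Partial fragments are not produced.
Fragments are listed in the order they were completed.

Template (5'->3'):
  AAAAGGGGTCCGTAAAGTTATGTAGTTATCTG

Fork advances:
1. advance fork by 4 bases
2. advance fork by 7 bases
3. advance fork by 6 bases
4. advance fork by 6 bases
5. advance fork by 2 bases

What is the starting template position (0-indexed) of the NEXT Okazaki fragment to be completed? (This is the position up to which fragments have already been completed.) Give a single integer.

Step 1: advance 4 -> fork_pos = 0 + 4 = 4. Next multiple of 5 is 5 (not reached); still 0 fragment(s).
Step 2: advance 7 -> fork_pos = 4 + 7 = 11. Reached multiple(s) of 5: 5, 10 -> fragments 1-2 completed (2 total).
Step 3: advance 6 -> fork_pos = 11 + 6 = 17. Reached multiple(s) of 5: 15 -> fragment 3 completed (3 total).
Step 4: advance 6 -> fork_pos = 17 + 6 = 23. Reached multiple(s) of 5: 20 -> fragment 4 completed (4 total).
Step 5: advance 2 -> fork_pos = 23 + 2 = 25. Reached multiple(s) of 5: 25 -> fragment 5 completed (5 total).
5 fragment(s) completed, covering template[0:25] (5 x 5 = 25). The next fragment, fragment 6, covers template[25:30], so it starts at position 25.

Answer: 25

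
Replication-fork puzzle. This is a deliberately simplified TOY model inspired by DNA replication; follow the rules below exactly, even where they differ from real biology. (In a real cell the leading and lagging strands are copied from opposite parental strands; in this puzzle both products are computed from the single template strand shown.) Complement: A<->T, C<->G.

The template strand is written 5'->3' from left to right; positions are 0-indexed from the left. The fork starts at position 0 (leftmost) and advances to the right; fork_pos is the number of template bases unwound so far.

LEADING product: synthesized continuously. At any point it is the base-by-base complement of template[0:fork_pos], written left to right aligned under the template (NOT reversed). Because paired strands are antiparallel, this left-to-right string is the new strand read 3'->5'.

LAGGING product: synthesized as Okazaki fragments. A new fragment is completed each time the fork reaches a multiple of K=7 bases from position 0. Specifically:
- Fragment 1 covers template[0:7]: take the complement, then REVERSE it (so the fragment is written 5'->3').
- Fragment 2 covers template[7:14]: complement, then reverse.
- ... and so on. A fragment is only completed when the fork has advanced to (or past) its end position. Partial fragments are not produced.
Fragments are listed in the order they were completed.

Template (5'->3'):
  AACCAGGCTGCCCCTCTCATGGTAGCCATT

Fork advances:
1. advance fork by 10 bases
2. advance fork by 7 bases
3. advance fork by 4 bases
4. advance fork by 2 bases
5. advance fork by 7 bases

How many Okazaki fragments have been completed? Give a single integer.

Step 1: advance 10 -> fork_pos = 0 + 10 = 10. Reached multiple(s) of 7: 7 -> fragment 1 completed (1 total).
Step 2: advance 7 -> fork_pos = 10 + 7 = 17. Reached multiple(s) of 7: 14 -> fragment 2 completed (2 total).
Step 3: advance 4 -> fork_pos = 17 + 4 = 21. Reached multiple(s) of 7: 21 -> fragment 3 completed (3 total).
Step 4: advance 2 -> fork_pos = 21 + 2 = 23. Next multiple of 7 is 28 (not reached); still 3 fragment(s).
Step 5: advance 7 -> fork_pos = 23 + 7 = 30. Reached multiple(s) of 7: 28 -> fragment 4 completed (4 total).
Check: final fork_pos = 30; the multiples of 7 that are <= 30 are 7..28 -> 30 // 7 = 4 completed fragment(s).

Answer: 4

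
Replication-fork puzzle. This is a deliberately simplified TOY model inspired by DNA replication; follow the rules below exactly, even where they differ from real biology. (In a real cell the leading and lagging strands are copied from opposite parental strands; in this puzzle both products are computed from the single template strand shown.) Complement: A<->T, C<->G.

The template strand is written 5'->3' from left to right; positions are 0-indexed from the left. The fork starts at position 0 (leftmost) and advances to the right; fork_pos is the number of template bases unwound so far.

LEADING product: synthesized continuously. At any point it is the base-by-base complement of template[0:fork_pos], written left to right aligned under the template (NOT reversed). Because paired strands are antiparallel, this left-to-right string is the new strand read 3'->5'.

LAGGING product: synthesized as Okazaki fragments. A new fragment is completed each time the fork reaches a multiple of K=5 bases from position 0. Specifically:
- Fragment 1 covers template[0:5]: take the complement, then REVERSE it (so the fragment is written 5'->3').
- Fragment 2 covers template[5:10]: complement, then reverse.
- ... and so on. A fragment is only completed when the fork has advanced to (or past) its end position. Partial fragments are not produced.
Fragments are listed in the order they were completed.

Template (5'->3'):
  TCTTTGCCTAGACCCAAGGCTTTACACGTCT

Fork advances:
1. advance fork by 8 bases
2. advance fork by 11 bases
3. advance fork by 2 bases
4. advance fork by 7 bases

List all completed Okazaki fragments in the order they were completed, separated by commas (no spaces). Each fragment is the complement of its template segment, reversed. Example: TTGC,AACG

Step 1: advance 8 -> fork_pos = 0 + 8 = 8. Reached multiple(s) of 5: 5 -> fragment 1 completed (1 total).
Step 2: advance 11 -> fork_pos = 8 + 11 = 19. Reached multiple(s) of 5: 10, 15 -> fragments 2-3 completed (3 total).
Step 3: advance 2 -> fork_pos = 19 + 2 = 21. Reached multiple(s) of 5: 20 -> fragment 4 completed (4 total).
Step 4: advance 7 -> fork_pos = 21 + 7 = 28. Reached multiple(s) of 5: 25 -> fragment 5 completed (5 total).
Final fork_pos = 28, so 5 fragment(s) are complete. Build each: template segment -> complement -> reverse.
Fragment 1: template[0:5] = TCTTT -> complement AGAAA -> reversed AAAGA
Fragment 2: template[5:10] = GCCTA -> complement CGGAT -> reversed TAGGC
Fragment 3: template[10:15] = GACCC -> complement CTGGG -> reversed GGGTC
Fragment 4: template[15:20] = AAGGC -> complement TTCCG -> reversed GCCTT
Fragment 5: template[20:25] = TTTAC -> complement AAATG -> reversed GTAAA

Answer: AAAGA,TAGGC,GGGTC,GCCTT,GTAAA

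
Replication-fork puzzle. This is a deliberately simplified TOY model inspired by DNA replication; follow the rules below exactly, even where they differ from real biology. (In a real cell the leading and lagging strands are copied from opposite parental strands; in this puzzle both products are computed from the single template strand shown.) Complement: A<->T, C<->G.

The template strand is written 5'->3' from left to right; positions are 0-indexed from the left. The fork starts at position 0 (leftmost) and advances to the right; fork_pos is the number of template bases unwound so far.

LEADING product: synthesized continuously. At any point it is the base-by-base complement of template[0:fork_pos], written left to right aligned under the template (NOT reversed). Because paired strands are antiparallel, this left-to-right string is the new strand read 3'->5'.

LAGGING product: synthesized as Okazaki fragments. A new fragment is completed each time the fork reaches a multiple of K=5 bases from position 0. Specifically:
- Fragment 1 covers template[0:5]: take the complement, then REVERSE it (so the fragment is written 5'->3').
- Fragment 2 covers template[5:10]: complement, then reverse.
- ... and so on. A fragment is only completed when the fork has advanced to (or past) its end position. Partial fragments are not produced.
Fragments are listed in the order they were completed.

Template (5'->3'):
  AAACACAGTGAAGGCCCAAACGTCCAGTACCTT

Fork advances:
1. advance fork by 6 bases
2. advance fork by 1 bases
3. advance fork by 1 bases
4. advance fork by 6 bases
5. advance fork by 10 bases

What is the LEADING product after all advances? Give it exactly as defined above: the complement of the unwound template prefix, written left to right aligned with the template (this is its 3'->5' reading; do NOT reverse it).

Step 1: advance 6 -> fork_pos = 0 + 6 = 6.
Step 2: advance 1 -> fork_pos = 6 + 1 = 7.
Step 3: advance 1 -> fork_pos = 7 + 1 = 8.
Step 4: advance 6 -> fork_pos = 8 + 6 = 14.
Step 5: advance 10 -> fork_pos = 14 + 10 = 24.
Unwound prefix: template[0:24] = AAACACAGTGAAGGCCCAAACGTC
Complement it base by base (A<->T, C<->G), keeping left-to-right order:
  [0:5] AAACA -> TTTGT
  [5:10] CAGTG -> GTCAC
  [10:15] AAGGC -> TTCCG
  [15:20] CCAAA -> GGTTT
  [20:24] CGTC -> GCAG
Concatenate: TTTGTGTCACTTCCGGGTTTGCAG (length 24; written aligned with the template, i.e. 3'->5').

Answer: TTTGTGTCACTTCCGGGTTTGCAG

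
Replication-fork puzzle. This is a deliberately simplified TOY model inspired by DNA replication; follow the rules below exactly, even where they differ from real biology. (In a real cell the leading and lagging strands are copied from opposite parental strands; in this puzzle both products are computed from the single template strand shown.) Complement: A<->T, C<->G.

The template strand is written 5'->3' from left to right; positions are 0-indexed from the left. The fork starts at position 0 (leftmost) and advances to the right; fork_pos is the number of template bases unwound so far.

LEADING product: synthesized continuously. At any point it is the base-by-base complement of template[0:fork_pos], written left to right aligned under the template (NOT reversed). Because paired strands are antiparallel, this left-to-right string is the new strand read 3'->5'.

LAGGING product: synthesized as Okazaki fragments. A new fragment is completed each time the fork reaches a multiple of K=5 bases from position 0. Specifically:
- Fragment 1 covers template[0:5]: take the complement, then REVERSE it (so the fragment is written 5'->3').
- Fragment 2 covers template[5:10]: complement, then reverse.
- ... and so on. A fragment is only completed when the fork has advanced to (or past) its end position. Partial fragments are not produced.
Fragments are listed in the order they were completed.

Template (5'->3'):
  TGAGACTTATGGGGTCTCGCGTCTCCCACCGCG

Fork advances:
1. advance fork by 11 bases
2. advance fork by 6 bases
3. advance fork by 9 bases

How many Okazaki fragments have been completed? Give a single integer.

Answer: 5

Derivation:
Step 1: advance 11 -> fork_pos = 0 + 11 = 11. Reached multiple(s) of 5: 5, 10 -> fragments 1-2 completed (2 total).
Step 2: advance 6 -> fork_pos = 11 + 6 = 17. Reached multiple(s) of 5: 15 -> fragment 3 completed (3 total).
Step 3: advance 9 -> fork_pos = 17 + 9 = 26. Reached multiple(s) of 5: 20, 25 -> fragments 4-5 completed (5 total).
Check: final fork_pos = 26; the multiples of 5 that are <= 26 are 5..25 -> 26 // 5 = 5 completed fragment(s).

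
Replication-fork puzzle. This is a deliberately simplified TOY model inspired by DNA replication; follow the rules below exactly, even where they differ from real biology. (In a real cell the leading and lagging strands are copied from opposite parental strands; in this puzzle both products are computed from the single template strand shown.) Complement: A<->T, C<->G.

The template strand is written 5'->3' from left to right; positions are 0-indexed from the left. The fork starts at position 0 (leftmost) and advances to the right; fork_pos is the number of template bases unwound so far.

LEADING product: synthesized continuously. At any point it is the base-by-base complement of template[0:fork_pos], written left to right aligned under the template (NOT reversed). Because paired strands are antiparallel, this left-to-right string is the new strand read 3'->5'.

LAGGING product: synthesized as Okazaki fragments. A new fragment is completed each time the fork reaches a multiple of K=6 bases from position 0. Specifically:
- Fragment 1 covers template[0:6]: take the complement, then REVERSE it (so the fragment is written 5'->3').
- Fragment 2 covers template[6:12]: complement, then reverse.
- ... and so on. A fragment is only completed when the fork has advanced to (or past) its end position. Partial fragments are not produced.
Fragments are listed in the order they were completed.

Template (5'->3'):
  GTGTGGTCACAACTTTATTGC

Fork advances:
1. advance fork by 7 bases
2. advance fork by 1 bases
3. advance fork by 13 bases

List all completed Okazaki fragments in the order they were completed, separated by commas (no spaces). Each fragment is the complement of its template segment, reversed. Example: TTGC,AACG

Step 1: advance 7 -> fork_pos = 0 + 7 = 7. Reached multiple(s) of 6: 6 -> fragment 1 completed (1 total).
Step 2: advance 1 -> fork_pos = 7 + 1 = 8. Next multiple of 6 is 12 (not reached); still 1 fragment(s).
Step 3: advance 13 -> fork_pos = 8 + 13 = 21. Reached multiple(s) of 6: 12, 18 -> fragments 2-3 completed (3 total).
Final fork_pos = 21, so 3 fragment(s) are complete. Build each: template segment -> complement -> reverse.
Fragment 1: template[0:6] = GTGTGG -> complement CACACC -> reversed CCACAC
Fragment 2: template[6:12] = TCACAA -> complement AGTGTT -> reversed TTGTGA
Fragment 3: template[12:18] = CTTTAT -> complement GAAATA -> reversed ATAAAG

Answer: CCACAC,TTGTGA,ATAAAG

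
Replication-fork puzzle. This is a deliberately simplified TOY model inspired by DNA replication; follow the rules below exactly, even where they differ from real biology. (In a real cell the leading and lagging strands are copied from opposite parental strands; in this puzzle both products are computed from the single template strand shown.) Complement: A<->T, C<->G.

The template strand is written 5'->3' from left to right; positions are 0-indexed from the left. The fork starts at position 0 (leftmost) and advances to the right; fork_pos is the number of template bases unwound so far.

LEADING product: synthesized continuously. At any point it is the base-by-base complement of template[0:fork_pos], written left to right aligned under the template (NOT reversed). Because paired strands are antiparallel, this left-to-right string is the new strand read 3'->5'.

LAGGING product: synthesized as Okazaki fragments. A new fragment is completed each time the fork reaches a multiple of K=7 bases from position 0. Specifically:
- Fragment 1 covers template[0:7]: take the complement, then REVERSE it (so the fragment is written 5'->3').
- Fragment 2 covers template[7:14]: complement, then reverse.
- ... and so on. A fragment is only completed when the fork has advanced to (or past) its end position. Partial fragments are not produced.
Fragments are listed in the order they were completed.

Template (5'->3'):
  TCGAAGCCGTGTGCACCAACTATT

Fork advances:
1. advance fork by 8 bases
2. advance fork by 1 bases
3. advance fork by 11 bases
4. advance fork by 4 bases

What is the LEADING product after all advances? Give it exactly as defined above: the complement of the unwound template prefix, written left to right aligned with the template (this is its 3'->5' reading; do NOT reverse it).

Step 1: advance 8 -> fork_pos = 0 + 8 = 8.
Step 2: advance 1 -> fork_pos = 8 + 1 = 9.
Step 3: advance 11 -> fork_pos = 9 + 11 = 20.
Step 4: advance 4 -> fork_pos = 20 + 4 = 24.
Unwound prefix: template[0:24] = TCGAAGCCGTGTGCACCAACTATT
Complement it base by base (A<->T, C<->G), keeping left-to-right order:
  [0:5] TCGAA -> AGCTT
  [5:10] GCCGT -> CGGCA
  [10:15] GTGCA -> CACGT
  [15:20] CCAAC -> GGTTG
  [20:24] TATT -> ATAA
Concatenate: AGCTTCGGCACACGTGGTTGATAA (length 24; written aligned with the template, i.e. 3'->5').

Answer: AGCTTCGGCACACGTGGTTGATAA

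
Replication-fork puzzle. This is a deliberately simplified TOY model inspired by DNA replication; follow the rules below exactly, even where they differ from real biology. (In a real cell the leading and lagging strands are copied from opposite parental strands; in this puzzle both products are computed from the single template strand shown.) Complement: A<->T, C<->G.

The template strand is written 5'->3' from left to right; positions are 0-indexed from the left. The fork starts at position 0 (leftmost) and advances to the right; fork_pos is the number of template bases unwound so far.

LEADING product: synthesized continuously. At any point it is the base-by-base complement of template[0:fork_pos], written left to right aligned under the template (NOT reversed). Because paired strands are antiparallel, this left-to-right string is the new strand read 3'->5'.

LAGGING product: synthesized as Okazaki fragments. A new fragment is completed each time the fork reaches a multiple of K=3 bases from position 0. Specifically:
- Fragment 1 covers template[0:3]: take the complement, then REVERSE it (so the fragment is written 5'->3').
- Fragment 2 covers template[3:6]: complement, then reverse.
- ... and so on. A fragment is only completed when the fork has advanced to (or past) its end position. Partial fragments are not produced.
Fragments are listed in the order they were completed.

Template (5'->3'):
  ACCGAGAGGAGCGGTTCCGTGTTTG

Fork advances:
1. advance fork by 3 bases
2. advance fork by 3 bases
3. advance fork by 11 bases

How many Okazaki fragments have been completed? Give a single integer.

Step 1: advance 3 -> fork_pos = 0 + 3 = 3. Reached multiple(s) of 3: 3 -> fragment 1 completed (1 total).
Step 2: advance 3 -> fork_pos = 3 + 3 = 6. Reached multiple(s) of 3: 6 -> fragment 2 completed (2 total).
Step 3: advance 11 -> fork_pos = 6 + 11 = 17. Reached multiple(s) of 3: 9, 12, 15 -> fragments 3-5 completed (5 total).
Check: final fork_pos = 17; the multiples of 3 that are <= 17 are 3..15 -> 17 // 3 = 5 completed fragment(s).

Answer: 5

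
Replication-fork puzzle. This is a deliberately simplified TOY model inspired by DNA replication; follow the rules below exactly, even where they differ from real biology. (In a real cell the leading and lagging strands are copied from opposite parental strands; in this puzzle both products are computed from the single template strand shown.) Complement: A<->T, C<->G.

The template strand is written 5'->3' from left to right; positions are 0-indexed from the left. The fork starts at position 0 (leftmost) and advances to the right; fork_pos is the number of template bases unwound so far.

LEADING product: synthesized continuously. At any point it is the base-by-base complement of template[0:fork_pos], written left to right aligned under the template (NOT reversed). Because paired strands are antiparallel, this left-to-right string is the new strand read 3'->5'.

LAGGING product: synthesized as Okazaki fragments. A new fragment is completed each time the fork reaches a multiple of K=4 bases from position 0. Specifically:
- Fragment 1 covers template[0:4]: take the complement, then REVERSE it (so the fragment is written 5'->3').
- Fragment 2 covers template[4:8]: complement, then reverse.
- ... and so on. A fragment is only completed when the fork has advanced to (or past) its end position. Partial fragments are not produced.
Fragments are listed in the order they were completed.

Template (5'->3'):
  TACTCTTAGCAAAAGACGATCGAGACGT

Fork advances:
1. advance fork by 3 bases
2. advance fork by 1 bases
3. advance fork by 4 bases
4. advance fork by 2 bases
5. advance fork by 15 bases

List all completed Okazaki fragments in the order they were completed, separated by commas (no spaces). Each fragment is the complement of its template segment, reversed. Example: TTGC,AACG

Step 1: advance 3 -> fork_pos = 0 + 3 = 3. Next multiple of 4 is 4 (not reached); still 0 fragment(s).
Step 2: advance 1 -> fork_pos = 3 + 1 = 4. Reached multiple(s) of 4: 4 -> fragment 1 completed (1 total).
Step 3: advance 4 -> fork_pos = 4 + 4 = 8. Reached multiple(s) of 4: 8 -> fragment 2 completed (2 total).
Step 4: advance 2 -> fork_pos = 8 + 2 = 10. Next multiple of 4 is 12 (not reached); still 2 fragment(s).
Step 5: advance 15 -> fork_pos = 10 + 15 = 25. Reached multiple(s) of 4: 12, 16, 20, 24 -> fragments 3-6 completed (6 total).
Final fork_pos = 25, so 6 fragment(s) are complete. Build each: template segment -> complement -> reverse.
Fragment 1: template[0:4] = TACT -> complement ATGA -> reversed AGTA
Fragment 2: template[4:8] = CTTA -> complement GAAT -> reversed TAAG
Fragment 3: template[8:12] = GCAA -> complement CGTT -> reversed TTGC
Fragment 4: template[12:16] = AAGA -> complement TTCT -> reversed TCTT
Fragment 5: template[16:20] = CGAT -> complement GCTA -> reversed ATCG
Fragment 6: template[20:24] = CGAG -> complement GCTC -> reversed CTCG

Answer: AGTA,TAAG,TTGC,TCTT,ATCG,CTCG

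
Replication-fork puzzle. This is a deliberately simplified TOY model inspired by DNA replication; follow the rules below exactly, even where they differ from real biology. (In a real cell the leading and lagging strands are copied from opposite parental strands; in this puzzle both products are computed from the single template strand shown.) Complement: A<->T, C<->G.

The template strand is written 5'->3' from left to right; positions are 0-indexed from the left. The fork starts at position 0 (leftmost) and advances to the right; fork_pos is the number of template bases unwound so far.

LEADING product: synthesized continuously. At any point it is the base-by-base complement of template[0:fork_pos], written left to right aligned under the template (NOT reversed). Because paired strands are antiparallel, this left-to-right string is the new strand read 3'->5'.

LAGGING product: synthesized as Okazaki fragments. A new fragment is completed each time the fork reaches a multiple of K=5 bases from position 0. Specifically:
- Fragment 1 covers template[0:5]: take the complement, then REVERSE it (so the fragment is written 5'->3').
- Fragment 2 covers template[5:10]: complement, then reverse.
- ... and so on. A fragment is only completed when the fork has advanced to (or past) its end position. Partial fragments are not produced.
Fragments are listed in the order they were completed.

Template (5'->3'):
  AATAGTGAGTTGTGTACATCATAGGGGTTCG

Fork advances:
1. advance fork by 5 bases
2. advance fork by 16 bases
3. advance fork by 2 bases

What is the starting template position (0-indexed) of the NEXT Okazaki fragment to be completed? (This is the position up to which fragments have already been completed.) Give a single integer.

Step 1: advance 5 -> fork_pos = 0 + 5 = 5. Reached multiple(s) of 5: 5 -> fragment 1 completed (1 total).
Step 2: advance 16 -> fork_pos = 5 + 16 = 21. Reached multiple(s) of 5: 10, 15, 20 -> fragments 2-4 completed (4 total).
Step 3: advance 2 -> fork_pos = 21 + 2 = 23. Next multiple of 5 is 25 (not reached); still 4 fragment(s).
4 fragment(s) completed, covering template[0:20] (4 x 5 = 20). The next fragment, fragment 5, covers template[20:25], so it starts at position 20.

Answer: 20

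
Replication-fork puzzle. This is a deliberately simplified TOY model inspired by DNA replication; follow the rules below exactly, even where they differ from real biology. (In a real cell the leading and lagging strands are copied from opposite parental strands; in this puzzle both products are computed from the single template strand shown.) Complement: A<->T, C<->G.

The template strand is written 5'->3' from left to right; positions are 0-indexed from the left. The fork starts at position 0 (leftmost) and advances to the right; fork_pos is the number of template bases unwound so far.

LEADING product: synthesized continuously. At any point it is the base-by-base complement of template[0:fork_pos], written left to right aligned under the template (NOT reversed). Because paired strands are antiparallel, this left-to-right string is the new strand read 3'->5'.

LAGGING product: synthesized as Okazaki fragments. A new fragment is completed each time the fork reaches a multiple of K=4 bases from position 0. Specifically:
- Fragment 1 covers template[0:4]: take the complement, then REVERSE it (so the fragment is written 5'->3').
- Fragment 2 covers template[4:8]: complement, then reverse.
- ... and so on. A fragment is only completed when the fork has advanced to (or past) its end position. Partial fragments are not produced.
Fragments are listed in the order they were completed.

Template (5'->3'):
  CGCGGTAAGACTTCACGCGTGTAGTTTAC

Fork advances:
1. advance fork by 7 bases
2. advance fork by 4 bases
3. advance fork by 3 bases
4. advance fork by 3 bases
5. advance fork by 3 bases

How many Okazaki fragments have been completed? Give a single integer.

Answer: 5

Derivation:
Step 1: advance 7 -> fork_pos = 0 + 7 = 7. Reached multiple(s) of 4: 4 -> fragment 1 completed (1 total).
Step 2: advance 4 -> fork_pos = 7 + 4 = 11. Reached multiple(s) of 4: 8 -> fragment 2 completed (2 total).
Step 3: advance 3 -> fork_pos = 11 + 3 = 14. Reached multiple(s) of 4: 12 -> fragment 3 completed (3 total).
Step 4: advance 3 -> fork_pos = 14 + 3 = 17. Reached multiple(s) of 4: 16 -> fragment 4 completed (4 total).
Step 5: advance 3 -> fork_pos = 17 + 3 = 20. Reached multiple(s) of 4: 20 -> fragment 5 completed (5 total).
Check: final fork_pos = 20; the multiples of 4 that are <= 20 are 4..20 -> 20 // 4 = 5 completed fragment(s).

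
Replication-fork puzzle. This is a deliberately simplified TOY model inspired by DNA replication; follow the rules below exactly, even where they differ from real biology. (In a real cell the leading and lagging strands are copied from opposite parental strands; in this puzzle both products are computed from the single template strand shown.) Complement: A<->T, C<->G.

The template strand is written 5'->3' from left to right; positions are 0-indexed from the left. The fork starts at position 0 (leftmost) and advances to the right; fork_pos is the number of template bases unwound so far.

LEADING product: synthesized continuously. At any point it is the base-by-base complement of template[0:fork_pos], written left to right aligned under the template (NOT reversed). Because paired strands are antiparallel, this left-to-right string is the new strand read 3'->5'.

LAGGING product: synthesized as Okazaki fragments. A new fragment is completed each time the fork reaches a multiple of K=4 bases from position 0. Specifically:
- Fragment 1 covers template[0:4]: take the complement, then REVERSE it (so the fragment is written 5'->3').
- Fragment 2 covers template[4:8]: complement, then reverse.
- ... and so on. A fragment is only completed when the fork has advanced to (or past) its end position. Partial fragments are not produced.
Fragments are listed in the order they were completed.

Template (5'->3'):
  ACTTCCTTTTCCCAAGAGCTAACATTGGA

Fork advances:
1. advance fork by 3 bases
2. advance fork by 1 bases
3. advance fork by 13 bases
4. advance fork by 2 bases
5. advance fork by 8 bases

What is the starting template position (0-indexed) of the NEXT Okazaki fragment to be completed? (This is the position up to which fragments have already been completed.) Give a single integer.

Answer: 24

Derivation:
Step 1: advance 3 -> fork_pos = 0 + 3 = 3. Next multiple of 4 is 4 (not reached); still 0 fragment(s).
Step 2: advance 1 -> fork_pos = 3 + 1 = 4. Reached multiple(s) of 4: 4 -> fragment 1 completed (1 total).
Step 3: advance 13 -> fork_pos = 4 + 13 = 17. Reached multiple(s) of 4: 8, 12, 16 -> fragments 2-4 completed (4 total).
Step 4: advance 2 -> fork_pos = 17 + 2 = 19. Next multiple of 4 is 20 (not reached); still 4 fragment(s).
Step 5: advance 8 -> fork_pos = 19 + 8 = 27. Reached multiple(s) of 4: 20, 24 -> fragments 5-6 completed (6 total).
6 fragment(s) completed, covering template[0:24] (6 x 4 = 24). The next fragment, fragment 7, covers template[24:28], so it starts at position 24.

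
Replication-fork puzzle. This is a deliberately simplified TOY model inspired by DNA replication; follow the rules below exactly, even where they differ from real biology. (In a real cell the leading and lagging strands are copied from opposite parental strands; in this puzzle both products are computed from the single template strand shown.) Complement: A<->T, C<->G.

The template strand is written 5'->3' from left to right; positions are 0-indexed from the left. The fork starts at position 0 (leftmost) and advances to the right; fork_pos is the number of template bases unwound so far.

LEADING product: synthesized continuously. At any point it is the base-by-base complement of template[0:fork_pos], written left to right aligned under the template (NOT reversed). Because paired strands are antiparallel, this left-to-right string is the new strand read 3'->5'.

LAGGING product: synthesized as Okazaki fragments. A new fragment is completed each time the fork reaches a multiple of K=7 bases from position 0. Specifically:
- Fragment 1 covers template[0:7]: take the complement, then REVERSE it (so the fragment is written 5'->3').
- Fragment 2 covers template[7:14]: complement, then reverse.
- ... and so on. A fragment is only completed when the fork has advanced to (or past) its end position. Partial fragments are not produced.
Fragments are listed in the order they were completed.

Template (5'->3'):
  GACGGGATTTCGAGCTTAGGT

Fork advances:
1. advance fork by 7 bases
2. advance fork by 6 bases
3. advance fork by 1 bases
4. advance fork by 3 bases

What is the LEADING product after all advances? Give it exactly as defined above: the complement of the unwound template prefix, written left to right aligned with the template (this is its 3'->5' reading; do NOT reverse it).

Step 1: advance 7 -> fork_pos = 0 + 7 = 7.
Step 2: advance 6 -> fork_pos = 7 + 6 = 13.
Step 3: advance 1 -> fork_pos = 13 + 1 = 14.
Step 4: advance 3 -> fork_pos = 14 + 3 = 17.
Unwound prefix: template[0:17] = GACGGGATTTCGAGCTT
Complement it base by base (A<->T, C<->G), keeping left-to-right order:
  [0:5] GACGG -> CTGCC
  [5:10] GATTT -> CTAAA
  [10:15] CGAGC -> GCTCG
  [15:17] TT -> AA
Concatenate: CTGCCCTAAAGCTCGAA (length 17; written aligned with the template, i.e. 3'->5').

Answer: CTGCCCTAAAGCTCGAA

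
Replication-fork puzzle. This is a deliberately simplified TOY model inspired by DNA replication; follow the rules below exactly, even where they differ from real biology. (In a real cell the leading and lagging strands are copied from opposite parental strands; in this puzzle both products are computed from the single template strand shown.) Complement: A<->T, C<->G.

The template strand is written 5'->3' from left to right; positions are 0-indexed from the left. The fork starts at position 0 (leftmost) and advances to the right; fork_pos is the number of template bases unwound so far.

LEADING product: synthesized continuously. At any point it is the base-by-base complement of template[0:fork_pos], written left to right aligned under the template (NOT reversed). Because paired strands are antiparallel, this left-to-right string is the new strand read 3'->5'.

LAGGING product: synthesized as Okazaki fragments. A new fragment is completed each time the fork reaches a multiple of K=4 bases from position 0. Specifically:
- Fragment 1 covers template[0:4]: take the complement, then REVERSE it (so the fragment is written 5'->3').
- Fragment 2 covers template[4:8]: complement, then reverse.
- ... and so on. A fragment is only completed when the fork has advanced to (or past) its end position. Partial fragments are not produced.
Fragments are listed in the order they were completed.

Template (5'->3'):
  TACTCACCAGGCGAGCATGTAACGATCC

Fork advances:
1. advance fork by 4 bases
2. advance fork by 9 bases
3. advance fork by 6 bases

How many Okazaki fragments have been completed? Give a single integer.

Step 1: advance 4 -> fork_pos = 0 + 4 = 4. Reached multiple(s) of 4: 4 -> fragment 1 completed (1 total).
Step 2: advance 9 -> fork_pos = 4 + 9 = 13. Reached multiple(s) of 4: 8, 12 -> fragments 2-3 completed (3 total).
Step 3: advance 6 -> fork_pos = 13 + 6 = 19. Reached multiple(s) of 4: 16 -> fragment 4 completed (4 total).
Check: final fork_pos = 19; the multiples of 4 that are <= 19 are 4..16 -> 19 // 4 = 4 completed fragment(s).

Answer: 4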